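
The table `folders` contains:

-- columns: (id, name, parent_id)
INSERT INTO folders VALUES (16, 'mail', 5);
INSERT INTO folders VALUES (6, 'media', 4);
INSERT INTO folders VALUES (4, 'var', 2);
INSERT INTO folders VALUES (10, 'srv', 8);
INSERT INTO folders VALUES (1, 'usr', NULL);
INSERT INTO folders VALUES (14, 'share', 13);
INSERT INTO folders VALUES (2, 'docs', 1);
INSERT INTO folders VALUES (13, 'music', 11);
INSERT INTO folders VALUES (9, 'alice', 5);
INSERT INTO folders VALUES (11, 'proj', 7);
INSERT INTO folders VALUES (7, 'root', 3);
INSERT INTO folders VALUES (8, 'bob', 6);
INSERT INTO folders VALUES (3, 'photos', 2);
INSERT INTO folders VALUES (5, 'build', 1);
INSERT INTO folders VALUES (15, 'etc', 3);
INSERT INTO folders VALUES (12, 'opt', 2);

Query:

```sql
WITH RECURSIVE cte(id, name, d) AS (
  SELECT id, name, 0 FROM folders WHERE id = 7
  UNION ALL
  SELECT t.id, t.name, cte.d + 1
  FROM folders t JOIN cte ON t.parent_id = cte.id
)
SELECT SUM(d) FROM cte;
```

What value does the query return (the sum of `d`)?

6

Base: id=7 (root) at d 0.
Iteration 1: rows with parent_id in {7} -> proj (id 11, d 1).
Iteration 2: rows with parent_id in {11} -> music (id 13, d 2).
Iteration 3: rows with parent_id in {13} -> share (id 14, d 3).
Iteration 4: no rows with parent_id in {14}; recursion stops.
SUM(d) = 0 + 1 + 2 + 3 = 6.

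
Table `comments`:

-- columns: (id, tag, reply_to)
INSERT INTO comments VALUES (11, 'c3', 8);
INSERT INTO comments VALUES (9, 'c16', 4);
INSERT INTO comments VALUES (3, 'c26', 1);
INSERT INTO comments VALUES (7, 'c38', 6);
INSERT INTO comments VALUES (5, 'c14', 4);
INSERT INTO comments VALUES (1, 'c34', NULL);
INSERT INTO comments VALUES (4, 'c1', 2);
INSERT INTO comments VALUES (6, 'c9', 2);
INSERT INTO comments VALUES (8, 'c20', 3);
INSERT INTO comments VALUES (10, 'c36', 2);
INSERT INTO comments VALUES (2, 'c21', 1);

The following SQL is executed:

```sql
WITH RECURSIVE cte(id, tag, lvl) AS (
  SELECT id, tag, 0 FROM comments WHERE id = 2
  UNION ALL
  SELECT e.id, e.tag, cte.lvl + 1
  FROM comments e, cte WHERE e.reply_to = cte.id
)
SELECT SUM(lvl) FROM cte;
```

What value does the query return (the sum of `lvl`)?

Base: id=2 (c21) at lvl 0.
Iteration 1: rows with reply_to in {2} -> c1 (id 4, lvl 1), c9 (id 6, lvl 1), c36 (id 10, lvl 1).
Iteration 2: rows with reply_to in {4,6,10} -> c14 (id 5, lvl 2), c38 (id 7, lvl 2), c16 (id 9, lvl 2).
Iteration 3: no rows with reply_to in {5,7,9}; recursion stops.
SUM(lvl) = 0 + 1 + 1 + 1 + 2 + 2 + 2 = 9.

9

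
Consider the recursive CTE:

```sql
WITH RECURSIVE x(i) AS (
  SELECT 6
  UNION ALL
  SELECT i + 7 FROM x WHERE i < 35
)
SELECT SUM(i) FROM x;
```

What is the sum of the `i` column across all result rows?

Base: i=6.
Iteration 1: 6 < 35 holds -> i = 6 + 7 = 13.
Iteration 2: 13 < 35 holds -> i = 13 + 7 = 20.
Iteration 3: 20 < 35 holds -> i = 20 + 7 = 27.
Iteration 4: 27 < 35 holds -> i = 27 + 7 = 34.
Iteration 5: 34 < 35 holds -> i = 34 + 7 = 41.
Iteration 6: 41 < 35 fails; recursion stops.
SUM(i) = 6 + 13 + 20 + 27 + 34 + 41 = 141.

141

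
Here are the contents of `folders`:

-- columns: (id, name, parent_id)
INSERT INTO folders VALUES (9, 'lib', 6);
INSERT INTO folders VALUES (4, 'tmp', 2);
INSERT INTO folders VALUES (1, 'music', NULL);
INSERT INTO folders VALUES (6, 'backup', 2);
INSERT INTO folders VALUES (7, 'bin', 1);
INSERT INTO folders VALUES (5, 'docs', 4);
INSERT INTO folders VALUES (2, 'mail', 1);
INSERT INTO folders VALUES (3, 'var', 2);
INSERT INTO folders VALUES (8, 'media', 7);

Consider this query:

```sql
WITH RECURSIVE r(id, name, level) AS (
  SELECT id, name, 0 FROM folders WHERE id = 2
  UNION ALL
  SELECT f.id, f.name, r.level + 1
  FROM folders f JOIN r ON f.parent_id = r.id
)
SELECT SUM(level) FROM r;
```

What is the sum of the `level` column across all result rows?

Base: id=2 (mail) at level 0.
Iteration 1: rows with parent_id in {2} -> var (id 3, level 1), tmp (id 4, level 1), backup (id 6, level 1).
Iteration 2: rows with parent_id in {3,4,6} -> docs (id 5, level 2), lib (id 9, level 2).
Iteration 3: no rows with parent_id in {5,9}; recursion stops.
SUM(level) = 0 + 1 + 1 + 1 + 2 + 2 = 7.

7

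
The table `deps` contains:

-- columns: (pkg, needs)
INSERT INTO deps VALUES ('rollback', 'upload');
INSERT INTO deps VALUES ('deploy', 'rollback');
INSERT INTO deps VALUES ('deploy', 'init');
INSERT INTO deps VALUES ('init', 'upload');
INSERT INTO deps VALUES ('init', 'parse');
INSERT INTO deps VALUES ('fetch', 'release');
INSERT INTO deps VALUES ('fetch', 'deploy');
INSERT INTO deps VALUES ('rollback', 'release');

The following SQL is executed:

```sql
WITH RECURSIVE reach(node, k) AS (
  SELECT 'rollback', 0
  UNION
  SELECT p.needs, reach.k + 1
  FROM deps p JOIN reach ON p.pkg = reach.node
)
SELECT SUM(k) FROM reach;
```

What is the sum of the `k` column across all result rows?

Base: (rollback, k=0).
Iteration 1: edges from {rollback} -> (release, k=1), (upload, k=1).
Iteration 2: no outgoing edges from {release,upload}; recursion stops.
SUM(k) = 0 + 1 + 1 = 2.

2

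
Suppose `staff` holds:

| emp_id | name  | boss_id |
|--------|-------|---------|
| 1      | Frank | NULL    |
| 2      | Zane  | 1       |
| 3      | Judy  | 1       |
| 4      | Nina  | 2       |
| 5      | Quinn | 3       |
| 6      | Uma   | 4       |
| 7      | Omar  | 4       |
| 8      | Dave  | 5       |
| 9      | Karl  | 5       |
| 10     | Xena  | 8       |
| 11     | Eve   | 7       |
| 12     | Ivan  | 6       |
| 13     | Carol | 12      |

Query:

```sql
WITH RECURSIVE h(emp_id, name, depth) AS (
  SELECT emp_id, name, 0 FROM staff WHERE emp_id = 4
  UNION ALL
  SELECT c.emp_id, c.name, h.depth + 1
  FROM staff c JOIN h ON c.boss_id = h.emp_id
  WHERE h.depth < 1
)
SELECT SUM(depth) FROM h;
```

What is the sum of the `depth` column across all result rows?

Base: emp_id=4 (Nina) at depth 0.
Iteration 1: rows with boss_id in {4} -> Uma (id 6, depth 1), Omar (id 7, depth 1).
Iteration 2: depth < 1 fails for all current rows; recursion stops.
SUM(depth) = 0 + 1 + 1 = 2.

2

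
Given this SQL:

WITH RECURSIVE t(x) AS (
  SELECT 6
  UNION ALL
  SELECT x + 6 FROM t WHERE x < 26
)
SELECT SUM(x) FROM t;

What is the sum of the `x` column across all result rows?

Base: x=6.
Iteration 1: 6 < 26 holds -> x = 6 + 6 = 12.
Iteration 2: 12 < 26 holds -> x = 12 + 6 = 18.
Iteration 3: 18 < 26 holds -> x = 18 + 6 = 24.
Iteration 4: 24 < 26 holds -> x = 24 + 6 = 30.
Iteration 5: 30 < 26 fails; recursion stops.
SUM(x) = 6 + 12 + 18 + 24 + 30 = 90.

90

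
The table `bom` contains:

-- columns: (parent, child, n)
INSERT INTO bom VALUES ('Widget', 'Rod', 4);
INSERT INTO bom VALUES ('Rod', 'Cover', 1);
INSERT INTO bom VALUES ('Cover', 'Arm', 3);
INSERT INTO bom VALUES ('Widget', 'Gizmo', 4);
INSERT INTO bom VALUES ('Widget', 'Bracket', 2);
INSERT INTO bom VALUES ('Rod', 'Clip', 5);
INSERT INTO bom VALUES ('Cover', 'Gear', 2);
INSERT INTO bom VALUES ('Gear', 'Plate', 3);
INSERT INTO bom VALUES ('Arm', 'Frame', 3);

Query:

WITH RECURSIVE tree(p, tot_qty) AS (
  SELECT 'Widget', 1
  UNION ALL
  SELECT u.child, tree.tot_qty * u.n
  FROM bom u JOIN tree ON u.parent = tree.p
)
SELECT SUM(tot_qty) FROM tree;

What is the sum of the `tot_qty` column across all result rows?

Base: (Widget, tot_qty=1).
Iteration 1: components of {Widget} -> Bracket = 1*2 = 2, Gizmo = 1*4 = 4, Rod = 1*4 = 4.
Iteration 2: components of {Bracket,Gizmo,Rod} -> Clip = 4*5 = 20, Cover = 4*1 = 4.
Iteration 3: components of {Clip,Cover} -> Arm = 4*3 = 12, Gear = 4*2 = 8.
Iteration 4: components of {Arm,Gear} -> Frame = 12*3 = 36, Plate = 8*3 = 24.
Iteration 5: no further components; recursion stops.
SUM(tot_qty) = 1 + 4 + 4 + 2 + 4 + 20 + 12 + 8 + 36 + 24 = 115.

115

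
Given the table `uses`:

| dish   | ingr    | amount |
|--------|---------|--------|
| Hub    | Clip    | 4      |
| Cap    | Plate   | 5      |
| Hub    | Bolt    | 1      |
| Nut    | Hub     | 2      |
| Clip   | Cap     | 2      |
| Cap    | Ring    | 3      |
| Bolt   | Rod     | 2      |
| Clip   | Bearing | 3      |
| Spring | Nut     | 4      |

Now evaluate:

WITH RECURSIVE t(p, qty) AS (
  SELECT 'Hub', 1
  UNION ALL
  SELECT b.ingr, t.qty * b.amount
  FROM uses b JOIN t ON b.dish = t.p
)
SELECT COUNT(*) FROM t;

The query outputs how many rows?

8

Base: (Hub, qty=1).
Iteration 1: components of {Hub} -> Bolt = 1*1 = 1, Clip = 1*4 = 4.
Iteration 2: components of {Bolt,Clip} -> Bearing = 4*3 = 12, Cap = 4*2 = 8, Rod = 1*2 = 2.
Iteration 3: components of {Bearing,Cap,Rod} -> Plate = 8*5 = 40, Ring = 8*3 = 24.
Iteration 4: no further components; recursion stops.
Total rows emitted: 8.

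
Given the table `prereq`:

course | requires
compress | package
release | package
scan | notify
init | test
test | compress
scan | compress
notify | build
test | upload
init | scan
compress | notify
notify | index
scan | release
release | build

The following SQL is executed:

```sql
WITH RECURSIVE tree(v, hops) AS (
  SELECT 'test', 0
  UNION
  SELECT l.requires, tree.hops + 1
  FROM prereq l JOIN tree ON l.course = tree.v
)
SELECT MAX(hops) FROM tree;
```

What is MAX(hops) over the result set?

Base: (test, hops=0).
Iteration 1: edges from {test} -> (compress, hops=1), (upload, hops=1).
Iteration 2: edges from {compress,upload} -> (notify, hops=2), (package, hops=2).
Iteration 3: edges from {notify,package} -> (build, hops=3), (index, hops=3).
Iteration 4: no outgoing edges from {build,index}; recursion stops.
hops values: 0, 1, 1, 2, 2, 3, 3; the maximum is 3.

3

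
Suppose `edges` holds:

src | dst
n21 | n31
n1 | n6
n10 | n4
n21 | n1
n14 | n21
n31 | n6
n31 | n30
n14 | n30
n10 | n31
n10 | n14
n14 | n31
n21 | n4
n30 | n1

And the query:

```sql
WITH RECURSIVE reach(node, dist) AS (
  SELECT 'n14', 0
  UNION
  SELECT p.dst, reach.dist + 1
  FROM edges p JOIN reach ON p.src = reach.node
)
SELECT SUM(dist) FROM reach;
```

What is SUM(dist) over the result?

Base: (n14, dist=0).
Iteration 1: edges from {n14} -> (n21, dist=1), (n30, dist=1), (n31, dist=1).
Iteration 2: edges from {n21,n30,n31} -> (n1, dist=2), (n30, dist=2), (n31, dist=2), (n4, dist=2), (n6, dist=2). [UNION drops 1 duplicate row(s)]
Iteration 3: edges from {n1,n30,n31,n4,n6} -> (n1, dist=3), (n30, dist=3), (n6, dist=3). [UNION drops 1 duplicate row(s)]
Iteration 4: edges from {n1,n30,n6} -> (n1, dist=4), (n6, dist=4).
Iteration 5: edges from {n1,n6} -> (n6, dist=5).
Iteration 6: no outgoing edges from {n6}; recursion stops.
SUM(dist) = 0 + 1 + 1 + 1 + 2 + 2 + 2 + 2 + 2 + 3 + 3 + 3 + 4 + 4 + 5 = 35.

35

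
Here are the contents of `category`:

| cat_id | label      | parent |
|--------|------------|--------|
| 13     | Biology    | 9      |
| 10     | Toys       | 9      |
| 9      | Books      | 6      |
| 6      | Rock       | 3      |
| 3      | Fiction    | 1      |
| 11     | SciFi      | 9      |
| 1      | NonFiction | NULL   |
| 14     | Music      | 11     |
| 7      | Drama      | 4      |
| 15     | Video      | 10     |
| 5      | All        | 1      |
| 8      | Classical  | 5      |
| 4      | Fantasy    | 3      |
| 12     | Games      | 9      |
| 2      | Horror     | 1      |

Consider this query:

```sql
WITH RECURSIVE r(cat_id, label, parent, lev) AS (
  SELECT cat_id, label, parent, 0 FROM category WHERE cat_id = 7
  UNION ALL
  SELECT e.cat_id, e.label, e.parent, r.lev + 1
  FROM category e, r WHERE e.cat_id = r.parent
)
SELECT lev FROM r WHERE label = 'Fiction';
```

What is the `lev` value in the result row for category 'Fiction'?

Base: cat_id=7 (Drama), parent=4, lev 0.
Iteration 1: join on cat_id=4 -> Fantasy (id 4, parent=3, lev 1).
Iteration 2: join on cat_id=3 -> Fiction (id 3, parent=1, lev 2).
Iteration 3: join on cat_id=1 -> NonFiction (id 1, parent=NULL, lev 3).
Iteration 4: parent is NULL; no match; recursion stops.

2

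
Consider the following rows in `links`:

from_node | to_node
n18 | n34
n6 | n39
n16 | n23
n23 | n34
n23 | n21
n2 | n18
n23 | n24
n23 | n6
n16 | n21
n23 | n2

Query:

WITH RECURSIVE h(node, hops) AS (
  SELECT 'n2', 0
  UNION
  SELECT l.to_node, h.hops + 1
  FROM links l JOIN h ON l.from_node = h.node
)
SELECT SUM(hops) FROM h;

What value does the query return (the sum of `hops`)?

Base: (n2, hops=0).
Iteration 1: edges from {n2} -> (n18, hops=1).
Iteration 2: edges from {n18} -> (n34, hops=2).
Iteration 3: no outgoing edges from {n34}; recursion stops.
SUM(hops) = 0 + 1 + 2 = 3.

3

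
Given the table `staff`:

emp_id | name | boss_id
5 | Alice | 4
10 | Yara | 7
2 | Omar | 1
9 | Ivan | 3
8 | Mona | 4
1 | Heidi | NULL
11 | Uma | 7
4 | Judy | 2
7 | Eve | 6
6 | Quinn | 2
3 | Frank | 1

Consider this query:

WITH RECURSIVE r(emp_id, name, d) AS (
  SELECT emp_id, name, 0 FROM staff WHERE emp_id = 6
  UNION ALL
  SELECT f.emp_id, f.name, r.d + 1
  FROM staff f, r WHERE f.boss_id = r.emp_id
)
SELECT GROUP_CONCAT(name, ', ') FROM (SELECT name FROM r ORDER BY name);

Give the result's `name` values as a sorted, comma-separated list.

Base: emp_id=6 (Quinn) at d 0.
Iteration 1: rows with boss_id in {6} -> Eve (id 7, d 1).
Iteration 2: rows with boss_id in {7} -> Yara (id 10, d 2), Uma (id 11, d 2).
Iteration 3: no rows with boss_id in {10,11}; recursion stops.

Eve, Quinn, Uma, Yara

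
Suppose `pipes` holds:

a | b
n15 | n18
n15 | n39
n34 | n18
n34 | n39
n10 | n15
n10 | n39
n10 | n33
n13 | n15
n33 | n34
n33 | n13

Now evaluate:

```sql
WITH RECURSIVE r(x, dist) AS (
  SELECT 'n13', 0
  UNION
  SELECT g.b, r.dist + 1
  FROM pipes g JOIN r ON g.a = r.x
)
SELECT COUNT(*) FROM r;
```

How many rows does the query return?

4

Base: (n13, dist=0).
Iteration 1: edges from {n13} -> (n15, dist=1).
Iteration 2: edges from {n15} -> (n18, dist=2), (n39, dist=2).
Iteration 3: no outgoing edges from {n18,n39}; recursion stops.
Total rows emitted: 4.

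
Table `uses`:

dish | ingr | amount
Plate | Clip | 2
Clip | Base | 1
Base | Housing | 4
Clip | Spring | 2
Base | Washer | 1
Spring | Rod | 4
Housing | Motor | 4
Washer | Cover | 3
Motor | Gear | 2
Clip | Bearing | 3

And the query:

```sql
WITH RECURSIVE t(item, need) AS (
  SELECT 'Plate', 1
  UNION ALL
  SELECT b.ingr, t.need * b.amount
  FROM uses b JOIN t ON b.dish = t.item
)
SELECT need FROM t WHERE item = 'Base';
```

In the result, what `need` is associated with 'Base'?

Base: (Plate, need=1).
Iteration 1: components of {Plate} -> Clip = 1*2 = 2.
Iteration 2: components of {Clip} -> Base = 2*1 = 2, Bearing = 2*3 = 6, Spring = 2*2 = 4.
Iteration 3: components of {Base,Bearing,Spring} -> Housing = 2*4 = 8, Rod = 4*4 = 16, Washer = 2*1 = 2.
Iteration 4: components of {Housing,Rod,Washer} -> Cover = 2*3 = 6, Motor = 8*4 = 32.
Iteration 5: components of {Cover,Motor} -> Gear = 32*2 = 64.
Iteration 6: no further components; recursion stops.

2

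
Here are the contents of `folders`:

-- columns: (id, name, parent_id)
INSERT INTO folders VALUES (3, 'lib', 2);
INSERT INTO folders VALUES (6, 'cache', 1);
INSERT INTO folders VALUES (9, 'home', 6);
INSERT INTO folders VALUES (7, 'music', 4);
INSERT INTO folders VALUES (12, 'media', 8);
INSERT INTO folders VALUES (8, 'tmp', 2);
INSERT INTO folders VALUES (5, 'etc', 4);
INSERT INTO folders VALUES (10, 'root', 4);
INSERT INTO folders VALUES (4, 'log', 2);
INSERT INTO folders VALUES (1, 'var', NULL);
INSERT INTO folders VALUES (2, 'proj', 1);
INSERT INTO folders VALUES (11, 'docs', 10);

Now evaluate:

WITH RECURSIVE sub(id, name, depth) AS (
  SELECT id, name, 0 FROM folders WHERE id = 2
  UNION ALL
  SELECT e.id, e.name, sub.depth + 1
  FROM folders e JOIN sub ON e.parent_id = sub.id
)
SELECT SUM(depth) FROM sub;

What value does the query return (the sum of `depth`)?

Base: id=2 (proj) at depth 0.
Iteration 1: rows with parent_id in {2} -> lib (id 3, depth 1), log (id 4, depth 1), tmp (id 8, depth 1).
Iteration 2: rows with parent_id in {3,4,8} -> etc (id 5, depth 2), music (id 7, depth 2), root (id 10, depth 2), media (id 12, depth 2).
Iteration 3: rows with parent_id in {5,7,10,12} -> docs (id 11, depth 3).
Iteration 4: no rows with parent_id in {11}; recursion stops.
SUM(depth) = 0 + 1 + 1 + 1 + 2 + 2 + 2 + 2 + 3 = 14.

14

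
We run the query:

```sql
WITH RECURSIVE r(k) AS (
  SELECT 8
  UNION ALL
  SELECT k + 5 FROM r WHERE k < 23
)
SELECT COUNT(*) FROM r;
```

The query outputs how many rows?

Base: k=8.
Iteration 1: 8 < 23 holds -> k = 8 + 5 = 13.
Iteration 2: 13 < 23 holds -> k = 13 + 5 = 18.
Iteration 3: 18 < 23 holds -> k = 18 + 5 = 23.
Iteration 4: 23 < 23 fails; recursion stops.
Total rows emitted: 4.

4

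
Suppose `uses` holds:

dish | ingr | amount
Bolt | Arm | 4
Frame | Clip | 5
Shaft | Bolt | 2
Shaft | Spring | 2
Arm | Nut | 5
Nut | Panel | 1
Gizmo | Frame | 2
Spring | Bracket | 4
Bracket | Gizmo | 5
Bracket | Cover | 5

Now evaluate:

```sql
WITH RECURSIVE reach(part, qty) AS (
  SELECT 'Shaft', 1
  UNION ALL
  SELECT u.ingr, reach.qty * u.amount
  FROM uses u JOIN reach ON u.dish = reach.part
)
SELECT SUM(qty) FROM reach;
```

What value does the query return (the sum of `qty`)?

661

Base: (Shaft, qty=1).
Iteration 1: components of {Shaft} -> Bolt = 1*2 = 2, Spring = 1*2 = 2.
Iteration 2: components of {Bolt,Spring} -> Arm = 2*4 = 8, Bracket = 2*4 = 8.
Iteration 3: components of {Arm,Bracket} -> Cover = 8*5 = 40, Gizmo = 8*5 = 40, Nut = 8*5 = 40.
Iteration 4: components of {Cover,Gizmo,Nut} -> Frame = 40*2 = 80, Panel = 40*1 = 40.
Iteration 5: components of {Frame,Panel} -> Clip = 80*5 = 400.
Iteration 6: no further components; recursion stops.
SUM(qty) = 1 + 2 + 2 + 8 + 8 + 40 + 40 + 40 + 80 + 40 + 400 = 661.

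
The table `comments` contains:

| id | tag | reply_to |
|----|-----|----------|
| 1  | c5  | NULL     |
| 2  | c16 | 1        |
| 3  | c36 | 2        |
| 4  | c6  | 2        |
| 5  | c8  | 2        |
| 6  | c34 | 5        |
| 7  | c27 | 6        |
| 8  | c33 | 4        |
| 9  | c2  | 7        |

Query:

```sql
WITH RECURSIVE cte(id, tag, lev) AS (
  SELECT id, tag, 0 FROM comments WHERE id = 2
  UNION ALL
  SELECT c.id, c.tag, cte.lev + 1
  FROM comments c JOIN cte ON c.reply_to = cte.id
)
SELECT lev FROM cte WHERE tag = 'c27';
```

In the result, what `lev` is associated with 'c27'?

3

Base: id=2 (c16) at lev 0.
Iteration 1: rows with reply_to in {2} -> c36 (id 3, lev 1), c6 (id 4, lev 1), c8 (id 5, lev 1).
Iteration 2: rows with reply_to in {3,4,5} -> c34 (id 6, lev 2), c33 (id 8, lev 2).
Iteration 3: rows with reply_to in {6,8} -> c27 (id 7, lev 3).
Iteration 4: rows with reply_to in {7} -> c2 (id 9, lev 4).
Iteration 5: no rows with reply_to in {9}; recursion stops.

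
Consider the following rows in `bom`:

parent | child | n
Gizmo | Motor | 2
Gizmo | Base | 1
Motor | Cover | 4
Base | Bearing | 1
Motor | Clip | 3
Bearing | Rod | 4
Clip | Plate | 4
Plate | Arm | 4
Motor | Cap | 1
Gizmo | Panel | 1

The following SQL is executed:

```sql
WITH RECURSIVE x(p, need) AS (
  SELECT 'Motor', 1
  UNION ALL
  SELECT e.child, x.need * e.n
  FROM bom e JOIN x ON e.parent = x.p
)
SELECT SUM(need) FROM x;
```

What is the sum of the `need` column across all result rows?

69

Base: (Motor, need=1).
Iteration 1: components of {Motor} -> Cap = 1*1 = 1, Clip = 1*3 = 3, Cover = 1*4 = 4.
Iteration 2: components of {Cap,Clip,Cover} -> Plate = 3*4 = 12.
Iteration 3: components of {Plate} -> Arm = 12*4 = 48.
Iteration 4: no further components; recursion stops.
SUM(need) = 1 + 4 + 3 + 1 + 12 + 48 = 69.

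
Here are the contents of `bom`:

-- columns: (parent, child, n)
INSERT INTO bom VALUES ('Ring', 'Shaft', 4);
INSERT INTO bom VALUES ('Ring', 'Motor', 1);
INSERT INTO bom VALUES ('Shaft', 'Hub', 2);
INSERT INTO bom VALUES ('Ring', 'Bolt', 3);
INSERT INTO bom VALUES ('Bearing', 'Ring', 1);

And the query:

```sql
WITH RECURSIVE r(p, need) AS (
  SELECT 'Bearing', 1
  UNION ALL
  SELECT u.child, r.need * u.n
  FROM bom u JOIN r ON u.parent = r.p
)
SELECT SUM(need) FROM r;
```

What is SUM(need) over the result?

Base: (Bearing, need=1).
Iteration 1: components of {Bearing} -> Ring = 1*1 = 1.
Iteration 2: components of {Ring} -> Bolt = 1*3 = 3, Motor = 1*1 = 1, Shaft = 1*4 = 4.
Iteration 3: components of {Bolt,Motor,Shaft} -> Hub = 4*2 = 8.
Iteration 4: no further components; recursion stops.
SUM(need) = 1 + 1 + 1 + 4 + 3 + 8 = 18.

18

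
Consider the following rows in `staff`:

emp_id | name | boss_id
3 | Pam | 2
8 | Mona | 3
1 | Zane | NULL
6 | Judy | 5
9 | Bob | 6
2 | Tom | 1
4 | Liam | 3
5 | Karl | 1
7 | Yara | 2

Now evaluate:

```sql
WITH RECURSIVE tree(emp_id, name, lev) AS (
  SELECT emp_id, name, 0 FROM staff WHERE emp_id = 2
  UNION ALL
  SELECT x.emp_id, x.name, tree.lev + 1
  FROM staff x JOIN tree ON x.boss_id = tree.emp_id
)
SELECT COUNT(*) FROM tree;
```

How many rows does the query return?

Base: emp_id=2 (Tom) at lev 0.
Iteration 1: rows with boss_id in {2} -> Pam (id 3, lev 1), Yara (id 7, lev 1).
Iteration 2: rows with boss_id in {3,7} -> Liam (id 4, lev 2), Mona (id 8, lev 2).
Iteration 3: no rows with boss_id in {4,8}; recursion stops.
Total rows emitted: 5.

5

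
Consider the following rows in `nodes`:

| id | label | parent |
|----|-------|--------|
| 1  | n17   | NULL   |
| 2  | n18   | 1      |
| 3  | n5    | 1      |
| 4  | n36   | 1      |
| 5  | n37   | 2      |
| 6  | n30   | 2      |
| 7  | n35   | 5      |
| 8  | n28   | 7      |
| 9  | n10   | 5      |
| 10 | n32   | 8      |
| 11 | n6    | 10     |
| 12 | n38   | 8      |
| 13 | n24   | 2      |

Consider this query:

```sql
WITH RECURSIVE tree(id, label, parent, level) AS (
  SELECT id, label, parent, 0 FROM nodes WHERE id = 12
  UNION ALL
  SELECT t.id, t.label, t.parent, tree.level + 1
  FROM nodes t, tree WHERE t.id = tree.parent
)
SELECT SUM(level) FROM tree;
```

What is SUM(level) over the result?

Base: id=12 (n38), parent=8, level 0.
Iteration 1: join on id=8 -> n28 (id 8, parent=7, level 1).
Iteration 2: join on id=7 -> n35 (id 7, parent=5, level 2).
Iteration 3: join on id=5 -> n37 (id 5, parent=2, level 3).
Iteration 4: join on id=2 -> n18 (id 2, parent=1, level 4).
Iteration 5: join on id=1 -> n17 (id 1, parent=NULL, level 5).
Iteration 6: parent is NULL; no match; recursion stops.
SUM(level) = 0 + 1 + 2 + 3 + 4 + 5 = 15.

15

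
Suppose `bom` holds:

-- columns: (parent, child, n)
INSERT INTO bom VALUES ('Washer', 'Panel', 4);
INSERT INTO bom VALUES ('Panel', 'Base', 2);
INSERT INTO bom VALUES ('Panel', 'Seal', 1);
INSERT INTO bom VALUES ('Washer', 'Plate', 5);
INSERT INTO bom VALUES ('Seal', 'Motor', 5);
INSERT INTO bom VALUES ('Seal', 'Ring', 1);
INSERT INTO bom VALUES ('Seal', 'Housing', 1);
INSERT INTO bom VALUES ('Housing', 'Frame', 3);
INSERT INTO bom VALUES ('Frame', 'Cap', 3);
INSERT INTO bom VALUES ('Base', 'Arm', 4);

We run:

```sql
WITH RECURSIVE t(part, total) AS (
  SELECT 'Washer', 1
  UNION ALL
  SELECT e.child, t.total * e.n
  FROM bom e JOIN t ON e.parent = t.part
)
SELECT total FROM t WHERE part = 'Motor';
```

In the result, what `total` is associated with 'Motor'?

Base: (Washer, total=1).
Iteration 1: components of {Washer} -> Panel = 1*4 = 4, Plate = 1*5 = 5.
Iteration 2: components of {Panel,Plate} -> Base = 4*2 = 8, Seal = 4*1 = 4.
Iteration 3: components of {Base,Seal} -> Arm = 8*4 = 32, Housing = 4*1 = 4, Motor = 4*5 = 20, Ring = 4*1 = 4.
Iteration 4: components of {Arm,Housing,Motor,Ring} -> Frame = 4*3 = 12.
Iteration 5: components of {Frame} -> Cap = 12*3 = 36.
Iteration 6: no further components; recursion stops.

20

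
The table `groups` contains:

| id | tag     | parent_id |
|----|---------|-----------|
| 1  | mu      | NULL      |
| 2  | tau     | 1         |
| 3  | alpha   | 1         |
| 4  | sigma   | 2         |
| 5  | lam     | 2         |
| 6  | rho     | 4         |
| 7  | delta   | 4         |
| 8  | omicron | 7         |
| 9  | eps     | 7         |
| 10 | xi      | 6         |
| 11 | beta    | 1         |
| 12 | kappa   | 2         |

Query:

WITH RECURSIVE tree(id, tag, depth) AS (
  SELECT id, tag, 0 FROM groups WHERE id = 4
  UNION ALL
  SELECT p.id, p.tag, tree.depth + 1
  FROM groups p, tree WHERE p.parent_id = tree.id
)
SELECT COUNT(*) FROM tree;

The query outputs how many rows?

Base: id=4 (sigma) at depth 0.
Iteration 1: rows with parent_id in {4} -> rho (id 6, depth 1), delta (id 7, depth 1).
Iteration 2: rows with parent_id in {6,7} -> omicron (id 8, depth 2), eps (id 9, depth 2), xi (id 10, depth 2).
Iteration 3: no rows with parent_id in {8,9,10}; recursion stops.
Total rows emitted: 6.

6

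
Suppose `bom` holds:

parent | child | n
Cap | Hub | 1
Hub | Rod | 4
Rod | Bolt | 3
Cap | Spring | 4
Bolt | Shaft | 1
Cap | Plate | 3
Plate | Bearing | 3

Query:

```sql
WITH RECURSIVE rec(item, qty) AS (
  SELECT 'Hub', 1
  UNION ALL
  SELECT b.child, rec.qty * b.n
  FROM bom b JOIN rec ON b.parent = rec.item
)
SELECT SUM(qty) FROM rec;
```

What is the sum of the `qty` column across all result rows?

29

Base: (Hub, qty=1).
Iteration 1: components of {Hub} -> Rod = 1*4 = 4.
Iteration 2: components of {Rod} -> Bolt = 4*3 = 12.
Iteration 3: components of {Bolt} -> Shaft = 12*1 = 12.
Iteration 4: no further components; recursion stops.
SUM(qty) = 1 + 4 + 12 + 12 = 29.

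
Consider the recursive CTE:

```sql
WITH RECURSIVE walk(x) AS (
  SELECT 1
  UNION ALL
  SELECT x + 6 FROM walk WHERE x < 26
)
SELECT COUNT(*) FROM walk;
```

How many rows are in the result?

Base: x=1.
Iteration 1: 1 < 26 holds -> x = 1 + 6 = 7.
Iteration 2: 7 < 26 holds -> x = 7 + 6 = 13.
Iteration 3: 13 < 26 holds -> x = 13 + 6 = 19.
Iteration 4: 19 < 26 holds -> x = 19 + 6 = 25.
Iteration 5: 25 < 26 holds -> x = 25 + 6 = 31.
Iteration 6: 31 < 26 fails; recursion stops.
Total rows emitted: 6.

6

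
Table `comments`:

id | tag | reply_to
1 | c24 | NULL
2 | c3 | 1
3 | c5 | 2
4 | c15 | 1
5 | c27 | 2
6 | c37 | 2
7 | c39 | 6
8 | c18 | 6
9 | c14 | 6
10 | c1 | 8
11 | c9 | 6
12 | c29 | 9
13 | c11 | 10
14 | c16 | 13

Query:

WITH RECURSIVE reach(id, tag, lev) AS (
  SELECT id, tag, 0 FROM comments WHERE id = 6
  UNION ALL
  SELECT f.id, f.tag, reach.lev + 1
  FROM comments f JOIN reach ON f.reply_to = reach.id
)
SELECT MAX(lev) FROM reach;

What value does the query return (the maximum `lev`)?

4

Base: id=6 (c37) at lev 0.
Iteration 1: rows with reply_to in {6} -> c39 (id 7, lev 1), c18 (id 8, lev 1), c14 (id 9, lev 1), c9 (id 11, lev 1).
Iteration 2: rows with reply_to in {7,8,9,11} -> c1 (id 10, lev 2), c29 (id 12, lev 2).
Iteration 3: rows with reply_to in {10,12} -> c11 (id 13, lev 3).
Iteration 4: rows with reply_to in {13} -> c16 (id 14, lev 4).
Iteration 5: no rows with reply_to in {14}; recursion stops.
lev values: 0, 1, 1, 1, 1, 2, 2, 3, 4; the maximum is 4.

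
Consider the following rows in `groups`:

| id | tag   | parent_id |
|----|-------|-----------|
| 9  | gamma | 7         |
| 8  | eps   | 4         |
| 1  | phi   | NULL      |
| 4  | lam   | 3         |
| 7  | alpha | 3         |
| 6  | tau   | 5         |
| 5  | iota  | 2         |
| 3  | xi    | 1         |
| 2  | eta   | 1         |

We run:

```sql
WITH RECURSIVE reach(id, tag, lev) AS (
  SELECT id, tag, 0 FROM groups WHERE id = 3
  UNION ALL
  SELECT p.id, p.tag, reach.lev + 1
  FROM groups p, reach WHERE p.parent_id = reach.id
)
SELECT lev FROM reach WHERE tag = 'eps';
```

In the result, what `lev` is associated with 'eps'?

2

Base: id=3 (xi) at lev 0.
Iteration 1: rows with parent_id in {3} -> lam (id 4, lev 1), alpha (id 7, lev 1).
Iteration 2: rows with parent_id in {4,7} -> eps (id 8, lev 2), gamma (id 9, lev 2).
Iteration 3: no rows with parent_id in {8,9}; recursion stops.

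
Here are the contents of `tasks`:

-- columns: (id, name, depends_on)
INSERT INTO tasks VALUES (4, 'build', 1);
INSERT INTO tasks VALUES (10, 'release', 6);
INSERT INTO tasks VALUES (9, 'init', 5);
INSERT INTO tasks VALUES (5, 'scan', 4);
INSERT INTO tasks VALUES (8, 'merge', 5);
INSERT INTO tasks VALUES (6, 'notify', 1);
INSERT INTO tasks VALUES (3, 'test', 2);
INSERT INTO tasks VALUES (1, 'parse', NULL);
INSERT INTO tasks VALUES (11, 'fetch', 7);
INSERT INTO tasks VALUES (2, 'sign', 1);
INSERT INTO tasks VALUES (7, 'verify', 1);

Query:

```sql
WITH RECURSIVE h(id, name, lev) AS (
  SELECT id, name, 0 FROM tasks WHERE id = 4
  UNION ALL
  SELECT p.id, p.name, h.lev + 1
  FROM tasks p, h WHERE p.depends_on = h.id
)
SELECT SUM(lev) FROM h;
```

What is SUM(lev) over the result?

5

Base: id=4 (build) at lev 0.
Iteration 1: rows with depends_on in {4} -> scan (id 5, lev 1).
Iteration 2: rows with depends_on in {5} -> merge (id 8, lev 2), init (id 9, lev 2).
Iteration 3: no rows with depends_on in {8,9}; recursion stops.
SUM(lev) = 0 + 1 + 2 + 2 = 5.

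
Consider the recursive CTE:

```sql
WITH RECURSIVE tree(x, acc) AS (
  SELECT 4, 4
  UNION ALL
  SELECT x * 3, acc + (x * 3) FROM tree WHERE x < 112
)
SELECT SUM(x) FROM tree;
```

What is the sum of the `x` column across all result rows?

484

Base: x=4, acc=4.
Iteration 1: 4 < 112 holds -> x = 4 * 3 = 12, acc = 4 + 12 = 16.
Iteration 2: 12 < 112 holds -> x = 12 * 3 = 36, acc = 16 + 36 = 52.
Iteration 3: 36 < 112 holds -> x = 36 * 3 = 108, acc = 52 + 108 = 160.
Iteration 4: 108 < 112 holds -> x = 108 * 3 = 324, acc = 160 + 324 = 484.
Iteration 5: 324 < 112 fails; recursion stops.
SUM(x) = 4 + 12 + 36 + 108 + 324 = 484.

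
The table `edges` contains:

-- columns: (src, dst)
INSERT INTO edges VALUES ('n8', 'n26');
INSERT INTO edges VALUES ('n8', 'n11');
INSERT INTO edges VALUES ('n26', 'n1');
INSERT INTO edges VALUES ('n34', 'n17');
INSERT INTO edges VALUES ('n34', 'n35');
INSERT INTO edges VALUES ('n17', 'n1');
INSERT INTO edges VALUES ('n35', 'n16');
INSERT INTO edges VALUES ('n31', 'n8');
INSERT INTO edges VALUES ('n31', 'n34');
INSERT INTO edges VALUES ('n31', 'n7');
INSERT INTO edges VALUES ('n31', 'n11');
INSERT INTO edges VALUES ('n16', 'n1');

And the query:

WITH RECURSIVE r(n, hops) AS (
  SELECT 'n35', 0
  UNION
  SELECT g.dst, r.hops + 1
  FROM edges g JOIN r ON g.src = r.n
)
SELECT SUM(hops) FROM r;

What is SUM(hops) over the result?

3

Base: (n35, hops=0).
Iteration 1: edges from {n35} -> (n16, hops=1).
Iteration 2: edges from {n16} -> (n1, hops=2).
Iteration 3: no outgoing edges from {n1}; recursion stops.
SUM(hops) = 0 + 1 + 2 = 3.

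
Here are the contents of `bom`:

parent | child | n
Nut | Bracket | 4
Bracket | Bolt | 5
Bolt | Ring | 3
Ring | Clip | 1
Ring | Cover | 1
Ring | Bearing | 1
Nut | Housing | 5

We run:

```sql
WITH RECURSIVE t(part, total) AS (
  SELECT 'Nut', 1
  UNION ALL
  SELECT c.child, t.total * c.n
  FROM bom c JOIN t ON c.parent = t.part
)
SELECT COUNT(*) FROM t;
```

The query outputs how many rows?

8

Base: (Nut, total=1).
Iteration 1: components of {Nut} -> Bracket = 1*4 = 4, Housing = 1*5 = 5.
Iteration 2: components of {Bracket,Housing} -> Bolt = 4*5 = 20.
Iteration 3: components of {Bolt} -> Ring = 20*3 = 60.
Iteration 4: components of {Ring} -> Bearing = 60*1 = 60, Clip = 60*1 = 60, Cover = 60*1 = 60.
Iteration 5: no further components; recursion stops.
Total rows emitted: 8.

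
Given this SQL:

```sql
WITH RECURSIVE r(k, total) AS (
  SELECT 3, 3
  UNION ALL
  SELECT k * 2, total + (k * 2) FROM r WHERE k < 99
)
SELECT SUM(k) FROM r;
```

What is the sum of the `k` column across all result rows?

381

Base: k=3, total=3.
Iteration 1: 3 < 99 holds -> k = 3 * 2 = 6, total = 3 + 6 = 9.
Iteration 2: 6 < 99 holds -> k = 6 * 2 = 12, total = 9 + 12 = 21.
Iteration 3: 12 < 99 holds -> k = 12 * 2 = 24, total = 21 + 24 = 45.
Iteration 4: 24 < 99 holds -> k = 24 * 2 = 48, total = 45 + 48 = 93.
Iteration 5: 48 < 99 holds -> k = 48 * 2 = 96, total = 93 + 96 = 189.
Iteration 6: 96 < 99 holds -> k = 96 * 2 = 192, total = 189 + 192 = 381.
Iteration 7: 192 < 99 fails; recursion stops.
SUM(k) = 3 + 6 + 12 + 24 + 48 + 96 + 192 = 381.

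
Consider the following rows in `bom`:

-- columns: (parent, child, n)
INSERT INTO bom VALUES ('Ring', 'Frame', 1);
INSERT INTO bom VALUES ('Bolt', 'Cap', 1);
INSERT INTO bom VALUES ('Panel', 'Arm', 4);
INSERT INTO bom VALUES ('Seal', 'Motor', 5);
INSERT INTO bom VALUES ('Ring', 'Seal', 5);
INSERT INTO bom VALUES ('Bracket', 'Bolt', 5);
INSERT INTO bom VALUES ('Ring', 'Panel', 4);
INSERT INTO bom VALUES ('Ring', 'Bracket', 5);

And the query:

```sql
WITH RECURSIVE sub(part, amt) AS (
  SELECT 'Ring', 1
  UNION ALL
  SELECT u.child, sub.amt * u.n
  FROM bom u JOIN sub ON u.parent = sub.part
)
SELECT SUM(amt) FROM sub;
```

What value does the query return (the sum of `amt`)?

Base: (Ring, amt=1).
Iteration 1: components of {Ring} -> Bracket = 1*5 = 5, Frame = 1*1 = 1, Panel = 1*4 = 4, Seal = 1*5 = 5.
Iteration 2: components of {Bracket,Frame,Panel,Seal} -> Arm = 4*4 = 16, Bolt = 5*5 = 25, Motor = 5*5 = 25.
Iteration 3: components of {Arm,Bolt,Motor} -> Cap = 25*1 = 25.
Iteration 4: no further components; recursion stops.
SUM(amt) = 1 + 4 + 5 + 5 + 1 + 16 + 25 + 25 + 25 = 107.

107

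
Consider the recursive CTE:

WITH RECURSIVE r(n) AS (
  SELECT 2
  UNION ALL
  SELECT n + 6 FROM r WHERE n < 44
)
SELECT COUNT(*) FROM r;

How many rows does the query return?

8

Base: n=2.
Iteration 1: 2 < 44 holds -> n = 2 + 6 = 8.
Iteration 2: 8 < 44 holds -> n = 8 + 6 = 14.
Iteration 3: 14 < 44 holds -> n = 14 + 6 = 20.
Iteration 4: 20 < 44 holds -> n = 20 + 6 = 26.
Iteration 5: 26 < 44 holds -> n = 26 + 6 = 32.
Iteration 6: 32 < 44 holds -> n = 32 + 6 = 38.
Iteration 7: 38 < 44 holds -> n = 38 + 6 = 44.
Iteration 8: 44 < 44 fails; recursion stops.
Total rows emitted: 8.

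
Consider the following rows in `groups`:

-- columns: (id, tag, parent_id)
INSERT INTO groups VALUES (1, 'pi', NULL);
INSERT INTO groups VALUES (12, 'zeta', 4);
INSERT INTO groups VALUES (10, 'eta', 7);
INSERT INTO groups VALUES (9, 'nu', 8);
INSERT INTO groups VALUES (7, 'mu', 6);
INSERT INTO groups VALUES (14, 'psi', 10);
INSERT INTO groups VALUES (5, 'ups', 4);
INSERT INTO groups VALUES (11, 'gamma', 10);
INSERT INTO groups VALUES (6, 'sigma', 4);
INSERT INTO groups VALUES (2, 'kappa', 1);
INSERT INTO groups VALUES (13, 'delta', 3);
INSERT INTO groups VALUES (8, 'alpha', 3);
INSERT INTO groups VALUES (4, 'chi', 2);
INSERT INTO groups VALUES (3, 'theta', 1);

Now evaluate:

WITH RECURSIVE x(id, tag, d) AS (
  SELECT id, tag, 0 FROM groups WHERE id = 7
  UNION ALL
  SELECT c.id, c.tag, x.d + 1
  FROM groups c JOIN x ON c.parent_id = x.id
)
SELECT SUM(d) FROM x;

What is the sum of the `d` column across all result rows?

5

Base: id=7 (mu) at d 0.
Iteration 1: rows with parent_id in {7} -> eta (id 10, d 1).
Iteration 2: rows with parent_id in {10} -> gamma (id 11, d 2), psi (id 14, d 2).
Iteration 3: no rows with parent_id in {11,14}; recursion stops.
SUM(d) = 0 + 1 + 2 + 2 = 5.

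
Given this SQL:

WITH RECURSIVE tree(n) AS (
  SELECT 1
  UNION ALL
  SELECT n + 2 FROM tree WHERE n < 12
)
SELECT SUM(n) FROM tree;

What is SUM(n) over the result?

49

Base: n=1.
Iteration 1: 1 < 12 holds -> n = 1 + 2 = 3.
Iteration 2: 3 < 12 holds -> n = 3 + 2 = 5.
Iteration 3: 5 < 12 holds -> n = 5 + 2 = 7.
Iteration 4: 7 < 12 holds -> n = 7 + 2 = 9.
Iteration 5: 9 < 12 holds -> n = 9 + 2 = 11.
Iteration 6: 11 < 12 holds -> n = 11 + 2 = 13.
Iteration 7: 13 < 12 fails; recursion stops.
SUM(n) = 1 + 3 + 5 + 7 + 9 + 11 + 13 = 49.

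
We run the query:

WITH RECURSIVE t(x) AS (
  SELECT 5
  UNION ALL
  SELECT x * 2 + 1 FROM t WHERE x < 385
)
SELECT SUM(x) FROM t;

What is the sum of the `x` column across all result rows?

Base: x=5.
Iteration 1: 5 < 385 holds -> x = 5 * 2 + 1 = 11.
Iteration 2: 11 < 385 holds -> x = 11 * 2 + 1 = 23.
Iteration 3: 23 < 385 holds -> x = 23 * 2 + 1 = 47.
Iteration 4: 47 < 385 holds -> x = 47 * 2 + 1 = 95.
Iteration 5: 95 < 385 holds -> x = 95 * 2 + 1 = 191.
Iteration 6: 191 < 385 holds -> x = 191 * 2 + 1 = 383.
Iteration 7: 383 < 385 holds -> x = 383 * 2 + 1 = 767.
Iteration 8: 767 < 385 fails; recursion stops.
SUM(x) = 5 + 11 + 23 + 47 + 95 + 191 + 383 + 767 = 1522.

1522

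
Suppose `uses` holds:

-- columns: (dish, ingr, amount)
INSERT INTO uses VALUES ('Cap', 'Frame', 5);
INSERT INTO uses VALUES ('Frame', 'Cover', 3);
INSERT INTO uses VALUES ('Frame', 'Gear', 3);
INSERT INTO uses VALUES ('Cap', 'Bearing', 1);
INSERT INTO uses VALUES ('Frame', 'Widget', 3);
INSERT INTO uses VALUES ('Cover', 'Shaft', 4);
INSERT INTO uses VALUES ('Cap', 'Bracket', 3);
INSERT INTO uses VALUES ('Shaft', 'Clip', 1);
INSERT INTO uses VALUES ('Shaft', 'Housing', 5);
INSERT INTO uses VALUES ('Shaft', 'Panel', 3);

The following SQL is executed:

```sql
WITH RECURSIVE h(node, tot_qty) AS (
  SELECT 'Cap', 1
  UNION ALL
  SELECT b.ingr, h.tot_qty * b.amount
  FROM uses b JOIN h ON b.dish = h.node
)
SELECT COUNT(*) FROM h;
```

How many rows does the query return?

Base: (Cap, tot_qty=1).
Iteration 1: components of {Cap} -> Bearing = 1*1 = 1, Bracket = 1*3 = 3, Frame = 1*5 = 5.
Iteration 2: components of {Bearing,Bracket,Frame} -> Cover = 5*3 = 15, Gear = 5*3 = 15, Widget = 5*3 = 15.
Iteration 3: components of {Cover,Gear,Widget} -> Shaft = 15*4 = 60.
Iteration 4: components of {Shaft} -> Clip = 60*1 = 60, Housing = 60*5 = 300, Panel = 60*3 = 180.
Iteration 5: no further components; recursion stops.
Total rows emitted: 11.

11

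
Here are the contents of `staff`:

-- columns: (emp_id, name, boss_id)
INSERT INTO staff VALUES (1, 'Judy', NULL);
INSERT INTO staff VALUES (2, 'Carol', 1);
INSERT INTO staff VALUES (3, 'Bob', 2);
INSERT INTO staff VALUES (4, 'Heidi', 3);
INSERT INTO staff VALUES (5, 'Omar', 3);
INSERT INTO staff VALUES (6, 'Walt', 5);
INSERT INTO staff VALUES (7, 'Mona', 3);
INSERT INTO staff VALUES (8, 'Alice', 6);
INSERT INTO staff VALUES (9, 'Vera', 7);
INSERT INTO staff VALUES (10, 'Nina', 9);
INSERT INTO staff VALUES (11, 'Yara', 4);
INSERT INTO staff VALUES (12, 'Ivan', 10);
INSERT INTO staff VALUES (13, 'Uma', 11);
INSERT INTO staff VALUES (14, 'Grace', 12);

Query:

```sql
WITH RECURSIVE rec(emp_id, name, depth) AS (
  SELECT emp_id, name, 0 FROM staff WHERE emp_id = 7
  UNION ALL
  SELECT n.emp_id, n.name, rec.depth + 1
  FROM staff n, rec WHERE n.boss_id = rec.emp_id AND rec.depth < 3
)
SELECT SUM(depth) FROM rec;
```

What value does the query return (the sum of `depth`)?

Base: emp_id=7 (Mona) at depth 0.
Iteration 1: rows with boss_id in {7} -> Vera (id 9, depth 1).
Iteration 2: rows with boss_id in {9} -> Nina (id 10, depth 2).
Iteration 3: rows with boss_id in {10} -> Ivan (id 12, depth 3).
Iteration 4: depth < 3 fails for all current rows; recursion stops.
SUM(depth) = 0 + 1 + 2 + 3 = 6.

6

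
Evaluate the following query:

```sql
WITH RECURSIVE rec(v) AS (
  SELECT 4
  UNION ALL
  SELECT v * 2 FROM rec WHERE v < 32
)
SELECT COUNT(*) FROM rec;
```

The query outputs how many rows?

4

Base: v=4.
Iteration 1: 4 < 32 holds -> v = 4 * 2 = 8.
Iteration 2: 8 < 32 holds -> v = 8 * 2 = 16.
Iteration 3: 16 < 32 holds -> v = 16 * 2 = 32.
Iteration 4: 32 < 32 fails; recursion stops.
Total rows emitted: 4.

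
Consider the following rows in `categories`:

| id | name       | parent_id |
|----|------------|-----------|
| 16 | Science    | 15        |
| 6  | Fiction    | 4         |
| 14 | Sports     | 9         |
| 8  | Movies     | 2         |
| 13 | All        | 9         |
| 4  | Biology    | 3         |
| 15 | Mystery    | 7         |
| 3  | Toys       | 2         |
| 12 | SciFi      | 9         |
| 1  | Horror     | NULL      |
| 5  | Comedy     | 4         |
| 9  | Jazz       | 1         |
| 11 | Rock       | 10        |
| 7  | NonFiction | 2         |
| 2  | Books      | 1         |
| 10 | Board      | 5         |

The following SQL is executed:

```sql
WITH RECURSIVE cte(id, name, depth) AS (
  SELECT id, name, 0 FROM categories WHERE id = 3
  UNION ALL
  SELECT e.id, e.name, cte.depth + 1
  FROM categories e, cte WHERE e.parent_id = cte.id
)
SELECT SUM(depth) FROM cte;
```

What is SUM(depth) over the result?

Base: id=3 (Toys) at depth 0.
Iteration 1: rows with parent_id in {3} -> Biology (id 4, depth 1).
Iteration 2: rows with parent_id in {4} -> Comedy (id 5, depth 2), Fiction (id 6, depth 2).
Iteration 3: rows with parent_id in {5,6} -> Board (id 10, depth 3).
Iteration 4: rows with parent_id in {10} -> Rock (id 11, depth 4).
Iteration 5: no rows with parent_id in {11}; recursion stops.
SUM(depth) = 0 + 1 + 2 + 2 + 3 + 4 = 12.

12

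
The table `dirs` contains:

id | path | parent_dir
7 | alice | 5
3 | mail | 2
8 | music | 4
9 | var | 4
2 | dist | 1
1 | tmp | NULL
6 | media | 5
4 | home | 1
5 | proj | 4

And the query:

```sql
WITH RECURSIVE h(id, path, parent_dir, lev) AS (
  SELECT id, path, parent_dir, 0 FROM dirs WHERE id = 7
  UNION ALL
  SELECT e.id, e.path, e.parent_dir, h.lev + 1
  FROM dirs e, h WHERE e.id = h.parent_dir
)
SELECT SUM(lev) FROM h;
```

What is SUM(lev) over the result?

Base: id=7 (alice), parent_dir=5, lev 0.
Iteration 1: join on id=5 -> proj (id 5, parent_dir=4, lev 1).
Iteration 2: join on id=4 -> home (id 4, parent_dir=1, lev 2).
Iteration 3: join on id=1 -> tmp (id 1, parent_dir=NULL, lev 3).
Iteration 4: parent_dir is NULL; no match; recursion stops.
SUM(lev) = 0 + 1 + 2 + 3 = 6.

6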